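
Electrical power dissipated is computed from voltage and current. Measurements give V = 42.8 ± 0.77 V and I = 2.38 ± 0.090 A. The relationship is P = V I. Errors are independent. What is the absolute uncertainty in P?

P is a product of powers, so relative uncertainties combine in quadrature:
  (1·δV/V)² = (1×0.0180)² = 0.000324;  (1·δI/I)² = (1×0.0378)² = 0.00143
δP/P = √(0.00175) = 0.0419
P = 102 W, so δP = 0.0419 × 102 = 4.27 W.

4.27 W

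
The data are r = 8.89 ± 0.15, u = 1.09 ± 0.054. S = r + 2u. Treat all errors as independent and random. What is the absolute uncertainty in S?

For a sum/difference, combine absolute errors in quadrature:
  (δr)² = 0.0225;  (2·δu)² = 0.0117
δS = √(0.0342) = 0.185

0.185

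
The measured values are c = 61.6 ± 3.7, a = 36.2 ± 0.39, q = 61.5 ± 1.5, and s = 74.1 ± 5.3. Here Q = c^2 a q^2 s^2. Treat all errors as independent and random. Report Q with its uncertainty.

Relative error in a monomial: (δQ/Q)² = Σ (nᵢ · δxᵢ/xᵢ)².
  (2·δc/c)² = (2×0.0601)² = 0.0144;  (1·δa/a)² = (1×0.0108)² = 0.000116;  (2·δq/q)² = (2×0.0244)² = 0.00238;  (2·δs/s)² = (2×0.0715)² = 0.0205
δQ/Q = √(0.0374) = 0.193
Q = 2.85e+12, so δQ = 0.193 × 2.85e+12 = 5.52e+11.

(2.85 ± 0.552) × 10^12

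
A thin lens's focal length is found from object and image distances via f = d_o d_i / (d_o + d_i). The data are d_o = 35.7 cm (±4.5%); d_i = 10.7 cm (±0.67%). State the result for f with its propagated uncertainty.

∂f/∂d_o = (d_i/(d_o+d_i))² = 0.0532;  ∂f/∂d_i = (d_o/(d_o+d_i))² = 0.592
δf = √((∂f/∂d_o · δd_o)² + (∂f/∂d_i · δd_i)²) = √(0.00730 + 0.00180) = 0.0954 cm
f = 8.23 cm.

8.23 ± 0.0954 cm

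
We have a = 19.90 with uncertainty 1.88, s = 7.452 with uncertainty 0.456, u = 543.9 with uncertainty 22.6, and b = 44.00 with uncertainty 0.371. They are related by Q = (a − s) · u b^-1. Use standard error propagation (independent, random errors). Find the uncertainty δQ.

24.8

Let w = a − s = 12.45. δw = √(δa² + δs²) = √(3.53 + 0.208) = 1.93, so δw/w = 0.155.
Q is then a monomial in w, u, b:
δQ/Q = √((δw/w)² + (1·δu/u)² + (-1·δb/b)²) = √(0.0242 + 0.00173 + 7.11e-05) = 0.161
Q = 153.9, so δQ = 0.161 × 153.9 = 24.8.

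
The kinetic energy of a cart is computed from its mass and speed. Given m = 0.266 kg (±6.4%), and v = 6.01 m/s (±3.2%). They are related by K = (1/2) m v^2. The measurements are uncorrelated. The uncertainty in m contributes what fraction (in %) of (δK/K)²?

50.0%

(δK/K)² = (1·δm/m)² + (2·δv/v)²
  m term: (1×0.0640)² = 0.00410
  v term: (2×0.0320)² = 0.00410
Total = 0.00819. Share from m = 0.00410/0.00819 = 0.500.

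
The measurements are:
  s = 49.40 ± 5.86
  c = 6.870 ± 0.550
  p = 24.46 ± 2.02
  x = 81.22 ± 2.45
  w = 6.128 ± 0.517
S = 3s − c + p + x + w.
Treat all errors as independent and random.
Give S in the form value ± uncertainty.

Each term contributes (cᵢ δxᵢ)² to (δS)²:
  (3·δs)² = 309;  (δc)² = 0.303;  (δp)² = 4.08;  (δx)² = 6.00;  (δw)² = 0.267
δS = √(320) = 17.9
S = 253.1.

253.1 ± 17.9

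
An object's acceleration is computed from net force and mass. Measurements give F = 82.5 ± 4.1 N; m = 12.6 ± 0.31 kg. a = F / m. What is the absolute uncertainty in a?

Products/powers → add relative errors in quadrature, weighted by exponent:
  (1·δF/F)² = (1×0.0497)² = 0.00247;  (-1·δm/m)² = (-1×0.0246)² = 0.000605
δa/a = √(0.00308) = 0.0555
a = 6.55 m/s^2, so δa = 0.0555 × 6.55 = 0.363 m/s^2.

0.363 m/s^2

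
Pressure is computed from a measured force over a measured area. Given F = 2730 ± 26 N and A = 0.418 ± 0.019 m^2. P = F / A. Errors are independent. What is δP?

303 Pa

P is a product of powers, so relative uncertainties combine in quadrature:
  (1·δF/F)² = (1×0.00952)² = 9.07e-05;  (-1·δA/A)² = (-1×0.0455)² = 0.00207
δP/P = √(0.00216) = 0.0464
P = 6530 Pa, so δP = 0.0464 × 6530 = 303 Pa.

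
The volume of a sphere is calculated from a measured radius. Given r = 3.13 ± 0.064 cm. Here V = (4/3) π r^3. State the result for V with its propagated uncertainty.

V is a product of powers, so relative uncertainties combine in quadrature:
  (3·δr/r)² = (3×0.0204)² = 0.00376
δV/V = √(0.00376) = 0.0613
V = 128 cm^3, so δV = 0.0613 × 128 = 7.88 cm^3.

128 ± 7.88 cm^3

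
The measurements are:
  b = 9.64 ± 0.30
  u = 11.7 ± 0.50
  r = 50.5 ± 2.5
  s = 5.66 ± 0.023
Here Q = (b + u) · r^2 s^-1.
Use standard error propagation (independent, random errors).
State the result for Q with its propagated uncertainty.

9620 ± 988

Let w = b + u = 21.3. δw = √(δb² + δu²) = √(0.0900 + 0.250) = 0.583, so δw/w = 0.0273.
Q is then a monomial in w, r, s:
δQ/Q = √((δw/w)² + (2·δr/r)² + (-1·δs/s)²) = √(0.000747 + 0.00980 + 1.65e-05) = 0.103
Q = 9620, so δQ = 0.103 × 9620 = 988.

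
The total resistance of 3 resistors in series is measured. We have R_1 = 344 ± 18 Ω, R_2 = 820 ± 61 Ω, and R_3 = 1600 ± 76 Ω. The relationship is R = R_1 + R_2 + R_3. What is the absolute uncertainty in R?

For a sum/difference, combine absolute errors in quadrature:
  (δR_1)² = 324;  (δR_2)² = 3720;  (δR_3)² = 5780
δR = √(9820) = 99.1 Ω

99.1 Ω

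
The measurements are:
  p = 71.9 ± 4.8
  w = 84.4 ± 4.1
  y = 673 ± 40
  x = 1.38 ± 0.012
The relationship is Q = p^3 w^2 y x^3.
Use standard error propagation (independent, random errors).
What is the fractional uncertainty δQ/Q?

0.232

Relative error in a monomial: (δQ/Q)² = Σ (nᵢ · δxᵢ/xᵢ)².
  (3·δp/p)² = (3×0.0668)² = 0.0401;  (2·δw/w)² = (2×0.0486)² = 0.00944;  (1·δy/y)² = (1×0.0594)² = 0.00353;  (3·δx/x)² = (3×0.00870)² = 0.000681
δQ/Q = √(0.0538) = 0.232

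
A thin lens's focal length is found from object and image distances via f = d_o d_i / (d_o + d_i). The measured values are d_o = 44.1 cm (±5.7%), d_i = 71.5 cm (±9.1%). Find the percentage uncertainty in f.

4.95%

∂f/∂d_o = (d_i/(d_o+d_i))² = 0.383;  ∂f/∂d_i = (d_o/(d_o+d_i))² = 0.146
δf = √((∂f/∂d_o · δd_o)² + (∂f/∂d_i · δd_i)²) = √(0.925 + 0.897) = 1.35 cm
f = 27.3 cm, so δf/f = 1.35/27.3 = 0.0495.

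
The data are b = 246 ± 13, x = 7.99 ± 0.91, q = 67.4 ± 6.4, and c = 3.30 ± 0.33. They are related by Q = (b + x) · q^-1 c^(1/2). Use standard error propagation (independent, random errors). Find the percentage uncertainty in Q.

Let u = b + x = 254. δu = √(δb² + δx²) = √(169 + 0.828) = 13.0, so δu/u = 0.0513.
Q is then a monomial in u, q, c:
δQ/Q = √((δu/u)² + (-1·δq/q)² + (½·δc/c)²) = √(0.00263 + 0.00902 + 0.00250) = 0.119

11.9%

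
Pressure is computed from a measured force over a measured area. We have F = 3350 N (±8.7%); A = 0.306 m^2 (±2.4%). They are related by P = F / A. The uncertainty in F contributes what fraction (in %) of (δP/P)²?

92.9%

(δP/P)² = (1·δF/F)² + (-1·δA/A)²
  F term: (1×0.0870)² = 0.00757
  A term: (-1×0.0240)² = 0.000576
Total = 0.00814. Share from F = 0.00757/0.00814 = 0.929.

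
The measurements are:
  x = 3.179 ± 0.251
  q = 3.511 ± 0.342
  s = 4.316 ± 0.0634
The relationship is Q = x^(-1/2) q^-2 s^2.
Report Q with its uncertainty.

Q is a product of powers, so relative uncertainties combine in quadrature:
  (−½·δx/x)² = (-0.5×0.0790)² = 0.00156;  (-2·δq/q)² = (-2×0.0974)² = 0.0380;  (2·δs/s)² = (2×0.0147)² = 0.000863
δQ/Q = √(0.0404) = 0.201
Q = 0.8475, so δQ = 0.201 × 0.8475 = 0.170.

0.8475 ± 0.170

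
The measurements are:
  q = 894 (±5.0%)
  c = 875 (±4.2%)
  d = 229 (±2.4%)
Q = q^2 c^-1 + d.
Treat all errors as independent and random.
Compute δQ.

99.2

Let p = q^2·c^-1 = 913. δp/p = √((2·δq/q)² + (-1·δc/c)²) = √(0.0100 + 0.00176) = 0.108, so δp = 99.1.
Q = p + d: δQ = √(δp² + δd²) = √(9810 + 30.2) = 99.2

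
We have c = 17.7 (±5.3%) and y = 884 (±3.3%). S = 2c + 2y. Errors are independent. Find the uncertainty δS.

58.4

Each term contributes (cᵢ δxᵢ)² to (δS)²:
  (2·δc)² = 3.52;  (2·δy)² = 3400
δS = √(3410) = 58.4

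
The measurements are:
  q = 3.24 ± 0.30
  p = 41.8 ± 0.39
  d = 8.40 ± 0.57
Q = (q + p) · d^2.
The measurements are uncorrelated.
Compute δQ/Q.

Let u = q + p = 45.0. δu = √(δq² + δp²) = √(0.0900 + 0.152) = 0.492, so δu/u = 0.0109.
Q is then a monomial in u, d:
δQ/Q = √((δu/u)² + (2·δd/d)²) = √(0.000119 + 0.0184) = 0.136

0.136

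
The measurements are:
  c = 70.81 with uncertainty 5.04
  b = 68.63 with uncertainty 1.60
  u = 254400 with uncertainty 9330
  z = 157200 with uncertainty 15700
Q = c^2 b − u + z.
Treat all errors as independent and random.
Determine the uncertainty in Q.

Let p = c^2·b = 344100. δp/p = √((2·δc/c)² + (1·δb/b)²) = √(0.0203 + 0.000544) = 0.144, so δp = 49600.
Q = p − u + z: δQ = √(δp² + δu² + δz²) = √(2.46e+09 + 8.7e+07 + 2.46e+08) = 52900

52900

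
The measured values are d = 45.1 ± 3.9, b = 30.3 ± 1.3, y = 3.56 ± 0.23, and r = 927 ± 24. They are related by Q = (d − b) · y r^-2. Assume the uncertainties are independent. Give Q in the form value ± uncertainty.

Let u = d − b = 14.8. δu = √(δd² + δb²) = √(15.2 + 1.69) = 4.11, so δu/u = 0.278.
Q is then a monomial in u, y, r:
δQ/Q = √((δu/u)² + (1·δy/y)² + (-2·δr/r)²) = √(0.0772 + 0.00417 + 0.00268) = 0.290
Q = 6.13e-05, so δQ = 0.290 × 6.13e-05 = 1.78e-05.

(6.13 ± 1.78) × 10^-5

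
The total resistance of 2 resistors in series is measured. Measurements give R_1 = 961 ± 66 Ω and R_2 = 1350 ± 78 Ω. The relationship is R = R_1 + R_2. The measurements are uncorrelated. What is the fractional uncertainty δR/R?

Sums and differences: (δR)² = Σ (cᵢ δxᵢ)².
  (δR_1)² = 4360;  (δR_2)² = 6080
δR = √(10400) = 102 Ω
R = 2310 Ω, so δR/R = 102/2310 = 0.0442.

0.0442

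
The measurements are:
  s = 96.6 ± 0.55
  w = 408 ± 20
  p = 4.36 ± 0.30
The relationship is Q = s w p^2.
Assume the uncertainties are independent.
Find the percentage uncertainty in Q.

Since Q is a product/quotient, work with relative uncertainties:
  (1·δs/s)² = (1×0.00569)² = 3.24e-05;  (1·δw/w)² = (1×0.0490)² = 0.00240;  (2·δp/p)² = (2×0.0688)² = 0.0189
δQ/Q = √(0.0214) = 0.146

14.6%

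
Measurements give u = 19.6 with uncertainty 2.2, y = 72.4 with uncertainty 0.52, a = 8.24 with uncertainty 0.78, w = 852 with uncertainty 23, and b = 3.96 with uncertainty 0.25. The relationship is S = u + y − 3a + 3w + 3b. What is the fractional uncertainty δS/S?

Sums and differences: (δS)² = Σ (cᵢ δxᵢ)².
  (δu)² = 4.84;  (δy)² = 0.270;  (3·δa)² = 5.48;  (3·δw)² = 4760;  (3·δb)² = 0.562
δS = √(4770) = 69.1
S = 2640, so δS/S = 69.1/2640 = 0.0262.

0.0262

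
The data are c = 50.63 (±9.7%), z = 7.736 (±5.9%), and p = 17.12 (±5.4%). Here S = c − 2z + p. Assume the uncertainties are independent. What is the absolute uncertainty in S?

5.08

Sums and differences: (δS)² = Σ (cᵢ δxᵢ)².
  (δc)² = 24.1;  (2·δz)² = 0.833;  (δp)² = 0.855
δS = √(25.8) = 5.08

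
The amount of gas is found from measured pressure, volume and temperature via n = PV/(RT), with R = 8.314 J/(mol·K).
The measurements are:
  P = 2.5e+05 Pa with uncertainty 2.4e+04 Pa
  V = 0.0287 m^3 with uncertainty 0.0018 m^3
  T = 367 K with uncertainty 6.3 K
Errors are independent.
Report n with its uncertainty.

2.35 ± 0.273 mol

Products/powers → add relative errors in quadrature, weighted by exponent:
  (1·δP/P)² = (1×0.0960)² = 0.00922;  (1·δV/V)² = (1×0.0627)² = 0.00393;  (-1·δT/T)² = (-1×0.0172)² = 0.000295
δn/n = √(0.0134) = 0.116
n = 2.35 mol, so δn = 0.116 × 2.35 = 0.273 mol.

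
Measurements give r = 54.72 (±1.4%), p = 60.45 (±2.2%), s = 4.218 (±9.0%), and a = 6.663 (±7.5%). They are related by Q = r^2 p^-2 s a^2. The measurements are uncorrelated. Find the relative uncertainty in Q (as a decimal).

Products/powers → add relative errors in quadrature, weighted by exponent:
  (2·δr/r)² = (2×0.0140)² = 0.000784;  (-2·δp/p)² = (-2×0.0220)² = 0.00194;  (1·δs/s)² = (1×0.0900)² = 0.00810;  (2·δa/a)² = (2×0.0750)² = 0.0225
δQ/Q = √(0.0333) = 0.183

0.183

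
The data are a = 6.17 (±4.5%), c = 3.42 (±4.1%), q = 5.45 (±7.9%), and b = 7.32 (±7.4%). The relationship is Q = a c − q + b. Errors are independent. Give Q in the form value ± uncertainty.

Let p = a·c = 21.1. δp/p = √((1·δa/a)² + (1·δc/c)²) = √(0.00202 + 0.00168) = 0.0609, so δp = 1.28.
Q = p − q + b: δQ = √(δp² + δq² + δb²) = √(1.65 + 0.185 + 0.293) = 1.46
Q = 23.0.

23.0 ± 1.46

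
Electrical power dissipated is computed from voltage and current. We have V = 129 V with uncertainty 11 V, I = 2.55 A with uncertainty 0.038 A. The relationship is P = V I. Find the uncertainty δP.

Products/powers → add relative errors in quadrature, weighted by exponent:
  (1·δV/V)² = (1×0.0853)² = 0.00727;  (1·δI/I)² = (1×0.0149)² = 0.000222
δP/P = √(0.00749) = 0.0866
P = 329 W, so δP = 0.0866 × 329 = 28.5 W.

28.5 W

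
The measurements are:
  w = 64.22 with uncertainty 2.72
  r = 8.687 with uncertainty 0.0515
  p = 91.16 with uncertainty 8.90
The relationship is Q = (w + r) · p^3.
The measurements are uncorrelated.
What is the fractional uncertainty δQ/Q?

0.295

Let u = w + r = 72.91. δu = √(δw² + δr²) = √(7.40 + 0.00265) = 2.72, so δu/u = 0.0373.
Q is then a monomial in u, p:
δQ/Q = √((δu/u)² + (3·δp/p)²) = √(0.00139 + 0.0858) = 0.295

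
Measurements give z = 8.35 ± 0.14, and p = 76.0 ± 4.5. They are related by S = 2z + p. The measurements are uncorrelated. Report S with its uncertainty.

92.7 ± 4.51

For a sum/difference, combine absolute errors in quadrature:
  (2·δz)² = 0.0784;  (δp)² = 20.2
δS = √(20.3) = 4.51
S = 92.7.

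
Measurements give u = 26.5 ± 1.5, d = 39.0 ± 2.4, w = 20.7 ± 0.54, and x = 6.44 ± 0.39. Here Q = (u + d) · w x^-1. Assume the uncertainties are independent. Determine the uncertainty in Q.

16.6

Let h = u + d = 65.5. δh = √(δu² + δd²) = √(2.25 + 5.76) = 2.83, so δh/h = 0.0432.
Q is then a monomial in h, w, x:
δQ/Q = √((δh/h)² + (1·δw/w)² + (-1·δx/x)²) = √(0.00187 + 0.000681 + 0.00367) = 0.0788
Q = 211, so δQ = 0.0788 × 211 = 16.6.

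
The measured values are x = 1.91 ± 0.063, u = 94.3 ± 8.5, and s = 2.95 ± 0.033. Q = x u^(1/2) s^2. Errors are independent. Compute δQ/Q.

0.0602

Each factor contributes (exponent × relative error)² to (δQ/Q)²:
  (1·δx/x)² = (1×0.0330)² = 0.00109;  (½·δu/u)² = (0.5×0.0901)² = 0.00203;  (2·δs/s)² = (2×0.0112)² = 0.000501
δQ/Q = √(0.00362) = 0.0602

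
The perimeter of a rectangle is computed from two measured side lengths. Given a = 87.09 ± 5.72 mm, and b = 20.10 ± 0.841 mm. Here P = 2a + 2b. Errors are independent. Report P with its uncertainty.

For a sum/difference, combine absolute errors in quadrature:
  (2·δa)² = 131;  (2·δb)² = 2.83
δP = √(134) = 11.6 mm
P = 214.4 mm.

214.4 ± 11.6 mm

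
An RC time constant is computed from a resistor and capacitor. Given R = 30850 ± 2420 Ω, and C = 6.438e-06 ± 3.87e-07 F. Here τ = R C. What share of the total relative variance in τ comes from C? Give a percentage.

37.0%

(δτ/τ)² = (1·δR/R)² + (1·δC/C)²
  R term: (1×0.0784)² = 0.00615
  C term: (1×0.0601)² = 0.00361
Total = 0.00977. Share from C = 0.00361/0.00977 = 0.370.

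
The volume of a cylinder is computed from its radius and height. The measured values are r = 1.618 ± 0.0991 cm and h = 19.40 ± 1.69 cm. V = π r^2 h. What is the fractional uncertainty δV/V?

0.150

For a monomial V ∝ r^2, h, fractional errors add in quadrature:
  (2·δr/r)² = (2×0.0612)² = 0.0150;  (1·δh/h)² = (1×0.0871)² = 0.00759
δV/V = √(0.0226) = 0.150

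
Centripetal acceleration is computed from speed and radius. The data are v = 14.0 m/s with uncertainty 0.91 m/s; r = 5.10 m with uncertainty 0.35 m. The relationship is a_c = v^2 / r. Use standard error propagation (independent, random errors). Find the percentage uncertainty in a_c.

a_c is a product of powers, so relative uncertainties combine in quadrature:
  (2·δv/v)² = (2×0.0650)² = 0.0169;  (-1·δr/r)² = (-1×0.0686)² = 0.00471
δa_c/a_c = √(0.0216) = 0.147

14.7%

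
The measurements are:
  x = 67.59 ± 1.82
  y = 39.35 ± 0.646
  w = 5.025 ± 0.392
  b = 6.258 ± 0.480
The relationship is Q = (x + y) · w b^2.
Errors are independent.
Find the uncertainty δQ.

3640

Let u = x + y = 106.9. δu = √(δx² + δy²) = √(3.31 + 0.417) = 1.93, so δu/u = 0.0181.
Q is then a monomial in u, w, b:
δQ/Q = √((δu/u)² + (1·δw/w)² + (2·δb/b)²) = √(0.000326 + 0.00609 + 0.0235) = 0.173
Q = 21040, so δQ = 0.173 × 21040 = 3640.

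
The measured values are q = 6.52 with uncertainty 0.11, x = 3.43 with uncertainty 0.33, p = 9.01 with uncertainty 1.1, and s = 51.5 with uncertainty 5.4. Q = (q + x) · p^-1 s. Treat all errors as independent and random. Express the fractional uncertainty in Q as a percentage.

Let u = q + x = 9.95. δu = √(δq² + δx²) = √(0.0121 + 0.109) = 0.348, so δu/u = 0.0350.
Q is then a monomial in u, p, s:
δQ/Q = √((δu/u)² + (-1·δp/p)² + (1·δs/s)²) = √(0.00122 + 0.0149 + 0.0110) = 0.165

16.5%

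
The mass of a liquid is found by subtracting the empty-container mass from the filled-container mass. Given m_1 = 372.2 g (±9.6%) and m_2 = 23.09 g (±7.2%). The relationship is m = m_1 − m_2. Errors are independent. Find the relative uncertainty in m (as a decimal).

0.102

Each term contributes (cᵢ δxᵢ)² to (δm)²:
  (δm_1)² = 1280;  (δm_2)² = 2.76
δm = √(1280) = 35.8 g
m = 349.1 g, so δm/m = 35.8/349.1 = 0.102.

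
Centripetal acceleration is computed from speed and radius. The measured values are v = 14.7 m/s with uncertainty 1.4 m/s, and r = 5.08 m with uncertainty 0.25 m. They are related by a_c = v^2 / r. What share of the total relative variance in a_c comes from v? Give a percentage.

93.7%

(δa_c/a_c)² = (2·δv/v)² + (-1·δr/r)²
  v term: (2×0.0952)² = 0.0363
  r term: (-1×0.0492)² = 0.00242
Total = 0.0387. Share from v = 0.0363/0.0387 = 0.937.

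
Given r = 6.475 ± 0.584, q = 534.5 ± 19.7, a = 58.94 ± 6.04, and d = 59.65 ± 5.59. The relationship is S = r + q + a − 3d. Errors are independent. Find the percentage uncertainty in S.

Each term contributes (cᵢ δxᵢ)² to (δS)²:
  (δr)² = 0.341;  (δq)² = 388;  (δa)² = 36.5;  (3·δd)² = 281
δS = √(706) = 26.6
S = 421.0, so δS/S = 26.6/421.0 = 0.0631.

6.31%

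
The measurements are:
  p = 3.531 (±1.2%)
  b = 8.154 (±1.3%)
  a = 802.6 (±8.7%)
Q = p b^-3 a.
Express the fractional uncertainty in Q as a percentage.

9.61%

For a monomial Q ∝ p, b^-3, a, fractional errors add in quadrature:
  (1·δp/p)² = (1×0.0120)² = 0.000144;  (-3·δb/b)² = (-3×0.0130)² = 0.00152;  (1·δa/a)² = (1×0.0870)² = 0.00757
δQ/Q = √(0.00923) = 0.0961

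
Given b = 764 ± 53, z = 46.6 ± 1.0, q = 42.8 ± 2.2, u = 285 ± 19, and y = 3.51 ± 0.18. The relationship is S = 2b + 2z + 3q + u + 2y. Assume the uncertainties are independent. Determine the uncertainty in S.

Absolute uncertainties add in quadrature for a linear combination:
  (2·δb)² = 11200;  (2·δz)² = 4.00;  (3·δq)² = 43.6;  (δu)² = 361;  (2·δy)² = 0.130
δS = √(11600) = 108

108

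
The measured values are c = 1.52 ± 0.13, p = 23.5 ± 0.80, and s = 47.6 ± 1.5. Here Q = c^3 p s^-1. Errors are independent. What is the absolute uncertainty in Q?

0.452

Relative error in a monomial: (δQ/Q)² = Σ (nᵢ · δxᵢ/xᵢ)².
  (3·δc/c)² = (3×0.0855)² = 0.0658;  (1·δp/p)² = (1×0.0340)² = 0.00116;  (-1·δs/s)² = (-1×0.0315)² = 0.000993
δQ/Q = √(0.0680) = 0.261
Q = 1.73, so δQ = 0.261 × 1.73 = 0.452.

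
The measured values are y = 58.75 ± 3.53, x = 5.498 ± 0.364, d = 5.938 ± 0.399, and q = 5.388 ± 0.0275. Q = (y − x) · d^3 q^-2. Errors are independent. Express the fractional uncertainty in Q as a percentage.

Let u = y − x = 53.25. δu = √(δy² + δx²) = √(12.5 + 0.132) = 3.55, so δu/u = 0.0666.
Q is then a monomial in u, d, q:
δQ/Q = √((δu/u)² + (3·δd/d)² + (-2·δq/q)²) = √(0.00444 + 0.0406 + 0.000104) = 0.213

21.3%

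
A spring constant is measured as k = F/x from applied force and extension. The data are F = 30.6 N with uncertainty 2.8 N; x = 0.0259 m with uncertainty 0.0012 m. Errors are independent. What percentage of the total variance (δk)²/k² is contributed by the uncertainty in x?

20.4%

(δk/k)² = (1·δF/F)² + (-1·δx/x)²
  F term: (1×0.0915)² = 0.00837
  x term: (-1×0.0463)² = 0.00215
Total = 0.0105. Share from x = 0.00215/0.0105 = 0.204.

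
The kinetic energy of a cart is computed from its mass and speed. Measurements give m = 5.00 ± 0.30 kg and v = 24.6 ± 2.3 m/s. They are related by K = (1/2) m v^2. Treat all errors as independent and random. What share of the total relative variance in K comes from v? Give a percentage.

(δK/K)² = (1·δm/m)² + (2·δv/v)²
  m term: (1×0.0600)² = 0.00360
  v term: (2×0.0935)² = 0.0350
Total = 0.0386. Share from v = 0.0350/0.0386 = 0.907.

90.7%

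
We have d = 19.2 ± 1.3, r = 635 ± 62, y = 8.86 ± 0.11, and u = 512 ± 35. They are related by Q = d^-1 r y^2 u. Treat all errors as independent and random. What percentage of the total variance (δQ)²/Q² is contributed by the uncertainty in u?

24.1%

(δQ/Q)² = (-1·δd/d)² + (1·δr/r)² + (2·δy/y)² + (1·δu/u)²
  d term: (-1×0.0677)² = 0.00458
  r term: (1×0.0976)² = 0.00953
  y term: (2×0.0124)² = 0.000617
  u term: (1×0.0684)² = 0.00467
Total = 0.0194. Share from u = 0.00467/0.0194 = 0.241.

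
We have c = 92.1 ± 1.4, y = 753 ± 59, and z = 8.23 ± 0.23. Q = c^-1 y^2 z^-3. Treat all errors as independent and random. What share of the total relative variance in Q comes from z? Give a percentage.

(δQ/Q)² = (-1·δc/c)² + (2·δy/y)² + (-3·δz/z)²
  c term: (-1×0.0152)² = 0.000231
  y term: (2×0.0784)² = 0.0246
  z term: (-3×0.0279)² = 0.00703
Total = 0.0318. Share from z = 0.00703/0.0318 = 0.221.

22.1%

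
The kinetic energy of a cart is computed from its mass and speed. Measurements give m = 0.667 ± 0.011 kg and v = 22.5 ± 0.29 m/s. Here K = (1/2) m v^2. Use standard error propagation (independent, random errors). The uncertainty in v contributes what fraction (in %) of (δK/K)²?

(δK/K)² = (1·δm/m)² + (2·δv/v)²
  m term: (1×0.0165)² = 0.000272
  v term: (2×0.0129)² = 0.000664
Total = 0.000936. Share from v = 0.000664/0.000936 = 0.710.

71.0%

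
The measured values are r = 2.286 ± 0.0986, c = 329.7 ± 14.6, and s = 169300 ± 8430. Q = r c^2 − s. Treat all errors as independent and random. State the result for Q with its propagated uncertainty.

79190 ± 25900

Let p = r·c^2 = 248500. δp/p = √((1·δr/r)² + (2·δc/c)²) = √(0.00186 + 0.00784) = 0.0985, so δp = 24500.
Q = p − s: δQ = √(δp² + δs²) = √(5.99e+08 + 7.11e+07) = 25900
Q = 79190.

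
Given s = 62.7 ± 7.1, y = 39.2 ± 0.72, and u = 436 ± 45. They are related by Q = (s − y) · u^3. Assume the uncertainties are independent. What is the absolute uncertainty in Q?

Let w = s − y = 23.5. δw = √(δs² + δy²) = √(50.4 + 0.518) = 7.14, so δw/w = 0.304.
Q is then a monomial in w, u:
δQ/Q = √((δw/w)² + (3·δu/u)²) = √(0.0922 + 0.0959) = 0.434
Q = 1.95e+09, so δQ = 0.434 × 1.95e+09 = 8.45e+08.

8.45e+08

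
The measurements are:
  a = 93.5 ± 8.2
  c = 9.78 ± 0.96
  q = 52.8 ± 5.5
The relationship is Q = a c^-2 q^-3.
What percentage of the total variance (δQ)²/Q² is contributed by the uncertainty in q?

67.9%

(δQ/Q)² = (1·δa/a)² + (-2·δc/c)² + (-3·δq/q)²
  a term: (1×0.0877)² = 0.00769
  c term: (-2×0.0982)² = 0.0385
  q term: (-3×0.104)² = 0.0977
Total = 0.144. Share from q = 0.0977/0.144 = 0.679.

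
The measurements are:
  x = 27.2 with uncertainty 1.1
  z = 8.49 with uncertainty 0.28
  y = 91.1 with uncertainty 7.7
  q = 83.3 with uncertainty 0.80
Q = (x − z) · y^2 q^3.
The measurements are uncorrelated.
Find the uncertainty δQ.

1.63e+10

Let u = x − z = 18.7. δu = √(δx² + δz²) = √(1.21 + 0.0784) = 1.14, so δu/u = 0.0607.
Q is then a monomial in u, y, q:
δQ/Q = √((δu/u)² + (2·δy/y)² + (3·δq/q)²) = √(0.00368 + 0.0286 + 0.000830) = 0.182
Q = 8.98e+10, so δQ = 0.182 × 8.98e+10 = 1.63e+10.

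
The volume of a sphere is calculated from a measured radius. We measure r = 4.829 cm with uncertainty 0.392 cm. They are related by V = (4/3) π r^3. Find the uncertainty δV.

V ∝ r^3, so δV/V = |3| · δr/r = 3 × 0.0812 = 0.244.
V = 471.7 cm^3, so δV = 0.244 × 471.7 = 115 cm^3.

115 cm^3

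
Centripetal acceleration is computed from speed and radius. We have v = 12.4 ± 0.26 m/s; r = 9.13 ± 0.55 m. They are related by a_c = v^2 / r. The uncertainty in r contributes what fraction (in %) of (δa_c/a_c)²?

(δa_c/a_c)² = (2·δv/v)² + (-1·δr/r)²
  v term: (2×0.0210)² = 0.00176
  r term: (-1×0.0602)² = 0.00363
Total = 0.00539. Share from r = 0.00363/0.00539 = 0.674.

67.4%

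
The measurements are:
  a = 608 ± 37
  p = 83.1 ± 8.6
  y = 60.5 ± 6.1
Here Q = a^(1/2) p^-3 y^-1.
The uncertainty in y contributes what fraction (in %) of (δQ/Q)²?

9.46%

(δQ/Q)² = (½·δa/a)² + (-3·δp/p)² + (-1·δy/y)²
  a term: (0.5×0.0609)² = 0.000926
  p term: (-3×0.103)² = 0.0964
  y term: (-1×0.101)² = 0.0102
Total = 0.107. Share from y = 0.0102/0.107 = 0.0946.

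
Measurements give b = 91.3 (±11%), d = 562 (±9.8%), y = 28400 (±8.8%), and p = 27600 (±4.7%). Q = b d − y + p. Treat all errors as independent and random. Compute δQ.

8070

Let w = b·d = 51300. δw/w = √((1·δb/b)² + (1·δd/d)²) = √(0.0121 + 0.00960) = 0.147, so δw = 7560.
Q = w − y + p: δQ = √(δw² + δy² + δp²) = √(5.71e+07 + 6.25e+06 + 1.68e+06) = 8070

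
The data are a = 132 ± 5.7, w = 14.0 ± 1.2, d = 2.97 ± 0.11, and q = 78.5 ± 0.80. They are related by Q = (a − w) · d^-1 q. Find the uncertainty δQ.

195

Let u = a − w = 118. δu = √(δa² + δw²) = √(32.5 + 1.44) = 5.82, so δu/u = 0.0494.
Q is then a monomial in u, d, q:
δQ/Q = √((δu/u)² + (-1·δd/d)² + (1·δq/q)²) = √(0.00244 + 0.00137 + 0.000104) = 0.0625
Q = 3120, so δQ = 0.0625 × 3120 = 195.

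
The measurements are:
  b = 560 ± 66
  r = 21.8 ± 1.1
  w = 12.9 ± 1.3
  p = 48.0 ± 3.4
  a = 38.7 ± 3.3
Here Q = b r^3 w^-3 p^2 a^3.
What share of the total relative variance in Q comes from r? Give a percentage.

10.7%

(δQ/Q)² = (1·δb/b)² + (3·δr/r)² + (-3·δw/w)² + (2·δp/p)² + (3·δa/a)²
  b term: (1×0.118)² = 0.0139
  r term: (3×0.0505)² = 0.0229
  w term: (-3×0.101)² = 0.0914
  p term: (2×0.0708)² = 0.0201
  a term: (3×0.0853)² = 0.0654
Total = 0.214. Share from r = 0.0229/0.214 = 0.107.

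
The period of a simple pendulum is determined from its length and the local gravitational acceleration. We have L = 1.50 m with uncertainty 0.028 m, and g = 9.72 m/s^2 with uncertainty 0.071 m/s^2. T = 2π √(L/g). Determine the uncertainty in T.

0.0247 s

T is a product of powers, so relative uncertainties combine in quadrature:
  (½·δL/L)² = (0.5×0.0187)² = 8.71e-05;  (−½·δg/g)² = (-0.5×0.00730)² = 1.33e-05
δT/T = √(0.000100) = 0.0100
T = 2.47 s, so δT = 0.0100 × 2.47 = 0.0247 s.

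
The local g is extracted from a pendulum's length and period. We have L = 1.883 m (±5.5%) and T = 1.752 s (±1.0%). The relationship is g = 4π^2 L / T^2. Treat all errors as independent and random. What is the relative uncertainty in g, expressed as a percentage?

5.85%

For a monomial g ∝ L, T^-2, fractional errors add in quadrature:
  (1·δL/L)² = (1×0.0550)² = 0.00302;  (-2·δT/T)² = (-2×0.0100)² = 0.000400
δg/g = √(0.00343) = 0.0585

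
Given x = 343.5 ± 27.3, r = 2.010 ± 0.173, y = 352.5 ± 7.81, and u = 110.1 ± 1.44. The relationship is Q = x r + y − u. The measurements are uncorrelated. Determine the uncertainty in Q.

Let p = x·r = 690.4. δp/p = √((1·δx/x)² + (1·δr/r)²) = √(0.00632 + 0.00741) = 0.117, so δp = 80.9.
Q = p + y − u: δQ = √(δp² + δy² + δu²) = √(6540 + 61.0 + 2.07) = 81.3

81.3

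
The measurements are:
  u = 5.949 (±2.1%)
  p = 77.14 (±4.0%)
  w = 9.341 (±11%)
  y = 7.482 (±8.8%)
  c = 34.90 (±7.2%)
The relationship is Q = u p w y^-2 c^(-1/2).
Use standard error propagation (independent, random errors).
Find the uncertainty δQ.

2.79

Since Q is a product/quotient, work with relative uncertainties:
  (1·δu/u)² = (1×0.0210)² = 0.000441;  (1·δp/p)² = (1×0.0400)² = 0.00160;  (1·δw/w)² = (1×0.110)² = 0.0121;  (-2·δy/y)² = (-2×0.0880)² = 0.0310;  (−½·δc/c)² = (-0.5×0.0720)² = 0.00130
δQ/Q = √(0.0464) = 0.215
Q = 12.96, so δQ = 0.215 × 12.96 = 2.79.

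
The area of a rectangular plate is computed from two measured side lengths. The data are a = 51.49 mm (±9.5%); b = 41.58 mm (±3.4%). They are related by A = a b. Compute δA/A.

0.101

Since A is a product/quotient, work with relative uncertainties:
  (1·δa/a)² = (1×0.0950)² = 0.00903;  (1·δb/b)² = (1×0.0340)² = 0.00116
δA/A = √(0.0102) = 0.101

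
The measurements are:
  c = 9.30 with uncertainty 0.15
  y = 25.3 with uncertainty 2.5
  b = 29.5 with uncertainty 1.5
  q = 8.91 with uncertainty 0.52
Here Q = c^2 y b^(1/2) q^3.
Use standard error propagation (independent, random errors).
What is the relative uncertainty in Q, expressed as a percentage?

For a monomial Q ∝ c^2, y, b^(1/2), q^3, fractional errors add in quadrature:
  (2·δc/c)² = (2×0.0161)² = 0.00104;  (1·δy/y)² = (1×0.0988)² = 0.00976;  (½·δb/b)² = (0.5×0.0508)² = 0.000646;  (3·δq/q)² = (3×0.0584)² = 0.0307
δQ/Q = √(0.0421) = 0.205

20.5%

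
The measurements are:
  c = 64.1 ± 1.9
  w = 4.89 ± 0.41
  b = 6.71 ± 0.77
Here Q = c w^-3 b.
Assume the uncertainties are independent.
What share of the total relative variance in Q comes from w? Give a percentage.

81.8%

(δQ/Q)² = (1·δc/c)² + (-3·δw/w)² + (1·δb/b)²
  c term: (1×0.0296)² = 0.000879
  w term: (-3×0.0838)² = 0.0633
  b term: (1×0.115)² = 0.0132
Total = 0.0773. Share from w = 0.0633/0.0773 = 0.818.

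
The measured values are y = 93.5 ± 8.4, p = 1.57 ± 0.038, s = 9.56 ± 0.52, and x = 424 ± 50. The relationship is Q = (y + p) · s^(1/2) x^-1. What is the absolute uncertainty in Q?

Let u = y + p = 95.1. δu = √(δy² + δp²) = √(70.6 + 0.00144) = 8.40, so δu/u = 0.0884.
Q is then a monomial in u, s, x:
δQ/Q = √((δu/u)² + (½·δs/s)² + (-1·δx/x)²) = √(0.00781 + 0.000740 + 0.0139) = 0.150
Q = 0.693, so δQ = 0.150 × 0.693 = 0.104.

0.104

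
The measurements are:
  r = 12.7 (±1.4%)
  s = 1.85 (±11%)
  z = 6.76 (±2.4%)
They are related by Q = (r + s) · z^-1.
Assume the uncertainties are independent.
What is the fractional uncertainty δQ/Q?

0.0303

Let u = r + s = 14.5. δu = √(δr² + δs²) = √(0.0316 + 0.0414) = 0.270, so δu/u = 0.0186.
Q is then a monomial in u, z:
δQ/Q = √((δu/u)² + (-1·δz/z)²) = √(0.000345 + 0.000576) = 0.0303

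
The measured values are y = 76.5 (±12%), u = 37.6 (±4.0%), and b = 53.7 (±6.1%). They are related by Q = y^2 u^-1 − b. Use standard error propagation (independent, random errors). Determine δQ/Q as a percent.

37.3%

Let p = y^2·u^-1 = 156. δp/p = √((2·δy/y)² + (-1·δu/u)²) = √(0.0576 + 0.00160) = 0.243, so δp = 37.9.
Q = p − b: δQ = √(δp² + δb²) = √(1430 + 10.7) = 38.0
Q = 102, so δQ/Q = 38.0/102 = 0.373.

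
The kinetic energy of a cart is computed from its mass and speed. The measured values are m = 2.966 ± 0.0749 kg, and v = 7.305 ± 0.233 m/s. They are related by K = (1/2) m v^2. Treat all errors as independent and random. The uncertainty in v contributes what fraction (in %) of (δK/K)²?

86.5%

(δK/K)² = (1·δm/m)² + (2·δv/v)²
  m term: (1×0.0253)² = 0.000638
  v term: (2×0.0319)² = 0.00407
Total = 0.00471. Share from v = 0.00407/0.00471 = 0.865.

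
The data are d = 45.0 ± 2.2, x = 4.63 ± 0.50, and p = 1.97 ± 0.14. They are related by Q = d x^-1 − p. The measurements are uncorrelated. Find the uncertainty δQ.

1.16

Let w = d·x^-1 = 9.72. δw/w = √((1·δd/d)² + (-1·δx/x)²) = √(0.00239 + 0.0117) = 0.119, so δw = 1.15.
Q = w − p: δQ = √(δw² + δp²) = √(1.33 + 0.0196) = 1.16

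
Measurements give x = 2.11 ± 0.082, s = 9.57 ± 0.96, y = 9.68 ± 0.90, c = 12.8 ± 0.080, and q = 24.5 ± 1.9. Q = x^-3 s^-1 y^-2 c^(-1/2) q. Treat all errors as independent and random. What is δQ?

Relative error in a monomial: (δQ/Q)² = Σ (nᵢ · δxᵢ/xᵢ)².
  (-3·δx/x)² = (-3×0.0389)² = 0.0136;  (-1·δs/s)² = (-1×0.100)² = 0.0101;  (-2·δy/y)² = (-2×0.0930)² = 0.0346;  (−½·δc/c)² = (-0.5×0.00625)² = 9.77e-06;  (1·δq/q)² = (1×0.0776)² = 0.00601
δQ/Q = √(0.0643) = 0.253
Q = 0.000813, so δQ = 0.253 × 0.000813 = 0.000206.

0.000206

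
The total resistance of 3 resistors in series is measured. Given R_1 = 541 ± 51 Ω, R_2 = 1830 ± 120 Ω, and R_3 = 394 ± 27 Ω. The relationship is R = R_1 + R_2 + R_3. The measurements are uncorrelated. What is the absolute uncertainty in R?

133 Ω

For a sum/difference, combine absolute errors in quadrature:
  (δR_1)² = 2600;  (δR_2)² = 14400;  (δR_3)² = 729
δR = √(17700) = 133 Ω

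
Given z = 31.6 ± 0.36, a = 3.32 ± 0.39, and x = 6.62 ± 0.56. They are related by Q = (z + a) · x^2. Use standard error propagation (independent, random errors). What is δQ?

260

Let u = z + a = 34.9. δu = √(δz² + δa²) = √(0.130 + 0.152) = 0.531, so δu/u = 0.0152.
Q is then a monomial in u, x:
δQ/Q = √((δu/u)² + (2·δx/x)²) = √(0.000231 + 0.0286) = 0.170
Q = 1530, so δQ = 0.170 × 1530 = 260.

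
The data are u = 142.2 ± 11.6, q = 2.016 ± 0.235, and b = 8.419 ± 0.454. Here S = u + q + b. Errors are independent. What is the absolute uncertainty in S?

S is a linear combination, so absolute uncertainties add in quadrature:
  (δu)² = 135;  (δq)² = 0.0552;  (δb)² = 0.206
δS = √(135) = 11.6

11.6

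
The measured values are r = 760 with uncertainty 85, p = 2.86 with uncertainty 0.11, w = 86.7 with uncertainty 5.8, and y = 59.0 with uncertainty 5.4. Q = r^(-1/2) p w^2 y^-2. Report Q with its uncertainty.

Q is a product of powers, so relative uncertainties combine in quadrature:
  (−½·δr/r)² = (-0.5×0.112)² = 0.00313;  (1·δp/p)² = (1×0.0385)² = 0.00148;  (2·δw/w)² = (2×0.0669)² = 0.0179;  (-2·δy/y)² = (-2×0.0915)² = 0.0335
δQ/Q = √(0.0560) = 0.237
Q = 0.224, so δQ = 0.237 × 0.224 = 0.0530.

0.224 ± 0.0530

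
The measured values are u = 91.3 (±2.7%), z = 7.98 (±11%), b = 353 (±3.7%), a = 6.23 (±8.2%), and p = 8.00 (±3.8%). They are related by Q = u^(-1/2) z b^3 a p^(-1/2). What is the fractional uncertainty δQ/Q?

Relative error in a monomial: (δQ/Q)² = Σ (nᵢ · δxᵢ/xᵢ)².
  (−½·δu/u)² = (-0.5×0.0270)² = 0.000182;  (1·δz/z)² = (1×0.110)² = 0.0121;  (3·δb/b)² = (3×0.0370)² = 0.0123;  (1·δa/a)² = (1×0.0820)² = 0.00672;  (−½·δp/p)² = (-0.5×0.0380)² = 0.000361
δQ/Q = √(0.0317) = 0.178

0.178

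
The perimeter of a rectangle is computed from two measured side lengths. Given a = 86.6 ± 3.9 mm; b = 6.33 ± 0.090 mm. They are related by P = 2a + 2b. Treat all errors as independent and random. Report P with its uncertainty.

For a sum/difference, combine absolute errors in quadrature:
  (2·δa)² = 60.8;  (2·δb)² = 0.0324
δP = √(60.9) = 7.80 mm
P = 186 mm.

186 ± 7.80 mm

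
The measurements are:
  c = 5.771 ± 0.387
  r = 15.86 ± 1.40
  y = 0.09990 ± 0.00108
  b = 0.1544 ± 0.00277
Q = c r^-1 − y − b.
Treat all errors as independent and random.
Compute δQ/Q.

Let p = c·r^-1 = 0.3639. δp/p = √((1·δc/c)² + (-1·δr/r)²) = √(0.00450 + 0.00779) = 0.111, so δp = 0.0403.
Q = p − y − b: δQ = √(δp² + δy² + δb²) = √(0.00163 + 1.17e-06 + 7.67e-06) = 0.0404
Q = 0.1096, so δQ/Q = 0.0404/0.1096 = 0.369.

0.369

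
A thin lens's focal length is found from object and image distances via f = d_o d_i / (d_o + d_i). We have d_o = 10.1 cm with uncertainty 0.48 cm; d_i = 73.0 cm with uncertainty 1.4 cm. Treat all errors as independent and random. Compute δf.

0.371 cm

∂f/∂d_o = (d_i/(d_o+d_i))² = 0.772;  ∂f/∂d_i = (d_o/(d_o+d_i))² = 0.0148
δf = √((∂f/∂d_o · δd_o)² + (∂f/∂d_i · δd_i)²) = √(0.137 + 0.000428) = 0.371 cm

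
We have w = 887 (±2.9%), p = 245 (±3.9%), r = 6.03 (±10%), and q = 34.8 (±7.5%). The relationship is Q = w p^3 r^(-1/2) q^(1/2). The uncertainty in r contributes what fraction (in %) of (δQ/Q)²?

13.6%

(δQ/Q)² = (1·δw/w)² + (3·δp/p)² + (−½·δr/r)² + (½·δq/q)²
  w term: (1×0.0290)² = 0.000841
  p term: (3×0.0390)² = 0.0137
  r term: (-0.5×0.100)² = 0.00250
  q term: (0.5×0.0750)² = 0.00141
Total = 0.0184. Share from r = 0.00250/0.0184 = 0.136.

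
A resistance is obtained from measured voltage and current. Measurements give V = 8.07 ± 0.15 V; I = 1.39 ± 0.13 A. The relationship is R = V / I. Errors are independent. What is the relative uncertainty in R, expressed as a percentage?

9.54%

Relative error in a monomial: (δR/R)² = Σ (nᵢ · δxᵢ/xᵢ)².
  (1·δV/V)² = (1×0.0186)² = 0.000345;  (-1·δI/I)² = (-1×0.0935)² = 0.00875
δR/R = √(0.00909) = 0.0954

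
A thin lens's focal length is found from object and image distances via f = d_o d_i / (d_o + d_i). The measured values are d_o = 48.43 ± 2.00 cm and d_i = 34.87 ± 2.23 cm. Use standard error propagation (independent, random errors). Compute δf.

0.831 cm

∂f/∂d_o = (d_i/(d_o+d_i))² = 0.175;  ∂f/∂d_i = (d_o/(d_o+d_i))² = 0.338
δf = √((∂f/∂d_o · δd_o)² + (∂f/∂d_i · δd_i)²) = √(0.123 + 0.568) = 0.831 cm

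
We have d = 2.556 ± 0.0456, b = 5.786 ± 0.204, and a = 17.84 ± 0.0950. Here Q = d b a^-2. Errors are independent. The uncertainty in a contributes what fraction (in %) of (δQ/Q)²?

6.77%

(δQ/Q)² = (1·δd/d)² + (1·δb/b)² + (-2·δa/a)²
  d term: (1×0.0178)² = 0.000318
  b term: (1×0.0353)² = 0.00124
  a term: (-2×0.00533)² = 0.000113
Total = 0.00167. Share from a = 0.000113/0.00167 = 0.0677.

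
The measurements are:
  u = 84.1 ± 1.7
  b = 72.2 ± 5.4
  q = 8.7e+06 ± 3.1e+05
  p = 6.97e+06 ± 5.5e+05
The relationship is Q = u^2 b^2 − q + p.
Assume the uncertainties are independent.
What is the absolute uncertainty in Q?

Let w = u^2·b^2 = 3.69e+07. δw/w = √((2·δu/u)² + (2·δb/b)²) = √(0.00163 + 0.0224) = 0.155, so δw = 5.71e+06.
Q = w − q + p: δQ = √(δw² + δq² + δp²) = √(3.26e+13 + 9.61e+10 + 3.02e+11) = 5.75e+06

5.75e+06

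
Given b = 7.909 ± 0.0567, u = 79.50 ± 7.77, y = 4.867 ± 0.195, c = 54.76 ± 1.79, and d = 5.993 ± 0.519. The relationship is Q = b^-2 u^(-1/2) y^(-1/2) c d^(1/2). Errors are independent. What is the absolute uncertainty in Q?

Relative error in a monomial: (δQ/Q)² = Σ (nᵢ · δxᵢ/xᵢ)².
  (-2·δb/b)² = (-2×0.00717)² = 0.000206;  (−½·δu/u)² = (-0.5×0.0977)² = 0.00239;  (−½·δy/y)² = (-0.5×0.0401)² = 0.000401;  (1·δc/c)² = (1×0.0327)² = 0.00107;  (½·δd/d)² = (0.5×0.0866)² = 0.00187
δQ/Q = √(0.00594) = 0.0771
Q = 0.1090, so δQ = 0.0771 × 0.1090 = 0.00840.

0.00840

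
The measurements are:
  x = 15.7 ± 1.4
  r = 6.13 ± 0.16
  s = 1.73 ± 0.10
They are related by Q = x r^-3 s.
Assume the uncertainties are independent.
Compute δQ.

Each factor contributes (exponent × relative error)² to (δQ/Q)²:
  (1·δx/x)² = (1×0.0892)² = 0.00795;  (-3·δr/r)² = (-3×0.0261)² = 0.00613;  (1·δs/s)² = (1×0.0578)² = 0.00334
δQ/Q = √(0.0174) = 0.132
Q = 0.118, so δQ = 0.132 × 0.118 = 0.0156.

0.0156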